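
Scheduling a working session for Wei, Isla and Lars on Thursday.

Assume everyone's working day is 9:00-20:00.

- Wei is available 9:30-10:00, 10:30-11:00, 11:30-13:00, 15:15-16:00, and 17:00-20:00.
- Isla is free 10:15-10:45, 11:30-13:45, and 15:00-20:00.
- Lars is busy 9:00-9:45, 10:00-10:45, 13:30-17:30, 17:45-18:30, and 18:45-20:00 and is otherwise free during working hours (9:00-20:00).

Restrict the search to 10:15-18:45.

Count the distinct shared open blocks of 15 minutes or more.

Lars free within 09:00–20:00: 09:45–10:00, 10:45–13:30, 17:30–17:45, 18:30–18:45.
Wei ∩ Isla: 10:30–10:45, 11:30–13:00, 15:15–16:00, 17:00–20:00.
Wei ∩ Isla ∩ Lars: 11:30–13:00, 17:30–17:45, 18:30–18:45.
Restricted to 10:15–18:45: 11:30–13:00, 17:30–17:45, 18:30–18:45.
Windows ≥ 15 min: 11:30–13:00, 17:30–17:45, 18:30–18:45.
That's 3 windows.

3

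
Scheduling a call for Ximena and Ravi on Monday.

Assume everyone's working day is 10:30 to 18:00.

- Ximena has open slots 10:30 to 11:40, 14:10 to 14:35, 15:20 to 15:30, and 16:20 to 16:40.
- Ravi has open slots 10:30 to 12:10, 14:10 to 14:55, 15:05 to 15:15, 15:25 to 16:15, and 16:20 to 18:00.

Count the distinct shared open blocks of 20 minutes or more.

3

Ximena ∩ Ravi: 10:30–11:40, 14:10–14:35, 15:25–15:30, 16:20–16:40.
Windows ≥ 20 min: 10:30–11:40, 14:10–14:35, 16:20–16:40.
That's 3 windows.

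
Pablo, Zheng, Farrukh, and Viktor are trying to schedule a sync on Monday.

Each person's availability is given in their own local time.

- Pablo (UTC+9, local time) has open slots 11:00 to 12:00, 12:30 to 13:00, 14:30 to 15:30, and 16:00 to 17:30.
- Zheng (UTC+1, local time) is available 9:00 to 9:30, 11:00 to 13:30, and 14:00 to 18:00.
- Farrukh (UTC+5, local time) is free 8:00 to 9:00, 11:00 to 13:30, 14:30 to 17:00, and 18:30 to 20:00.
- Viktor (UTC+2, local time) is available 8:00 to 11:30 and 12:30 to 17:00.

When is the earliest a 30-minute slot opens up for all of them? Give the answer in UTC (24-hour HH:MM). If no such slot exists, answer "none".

08:00

Pablo → UTC: 02:00–03:00, 03:30–04:00, 05:30–06:30, 07:00–08:30.
Zheng → UTC: 08:00–08:30, 10:00–12:30, 13:00–17:00.
Farrukh → UTC: 03:00–04:00, 06:00–08:30, 09:30–12:00, 13:30–15:00.
Viktor → UTC: 06:00–09:30, 10:30–15:00.
Pablo ∩ Zheng: 08:00–08:30.
Pablo ∩ Zheng ∩ Farrukh: 08:00–08:30.
Pablo ∩ Zheng ∩ Farrukh ∩ Viktor: 08:00–08:30.
Windows ≥ 30 min: 08:00–08:30.
Earliest such window starts at 08:00.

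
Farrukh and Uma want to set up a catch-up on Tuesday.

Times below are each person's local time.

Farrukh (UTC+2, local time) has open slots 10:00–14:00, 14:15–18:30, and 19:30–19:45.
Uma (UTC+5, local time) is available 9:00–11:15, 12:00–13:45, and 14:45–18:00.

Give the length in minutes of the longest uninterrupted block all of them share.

Farrukh → UTC: 08:00–12:00, 12:15–16:30, 17:30–17:45.
Uma → UTC: 04:00–06:15, 07:00–08:45, 09:45–13:00.
Farrukh ∩ Uma: 08:00–08:45, 09:45–12:00, 12:15–13:00.
Common window lengths: 45, 135, 45 min; longest is 135.

135 minutes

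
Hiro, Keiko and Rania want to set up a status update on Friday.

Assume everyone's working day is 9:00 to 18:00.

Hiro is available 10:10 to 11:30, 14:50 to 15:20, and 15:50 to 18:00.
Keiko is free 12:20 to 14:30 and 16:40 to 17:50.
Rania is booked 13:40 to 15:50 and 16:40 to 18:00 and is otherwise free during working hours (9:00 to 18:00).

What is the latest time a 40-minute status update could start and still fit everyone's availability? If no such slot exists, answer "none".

none

Rania free within 09:00–18:00: 09:00–13:40, 15:50–16:40.
Hiro ∩ Keiko: 16:40–17:50.
Hiro ∩ Keiko ∩ Rania: (none).
Windows ≥ 40 min: (none).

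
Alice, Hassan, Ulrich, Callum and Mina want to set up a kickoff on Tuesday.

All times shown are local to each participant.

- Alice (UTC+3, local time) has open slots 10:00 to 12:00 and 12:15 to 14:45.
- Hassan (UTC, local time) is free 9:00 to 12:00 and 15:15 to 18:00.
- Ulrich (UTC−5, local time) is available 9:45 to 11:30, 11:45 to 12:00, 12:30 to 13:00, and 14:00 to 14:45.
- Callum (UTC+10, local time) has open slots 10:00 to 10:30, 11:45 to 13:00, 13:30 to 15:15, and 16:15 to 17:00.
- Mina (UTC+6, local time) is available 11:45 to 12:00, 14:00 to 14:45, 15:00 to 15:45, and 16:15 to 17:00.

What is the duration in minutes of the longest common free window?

0 minutes

Alice → UTC: 07:00–09:00, 09:15–11:45.
Hassan → UTC: 09:00–12:00, 15:15–18:00.
Ulrich → UTC: 14:45–16:30, 16:45–17:00, 17:30–18:00, 19:00–19:45.
Callum → UTC: 00:00–00:30, 01:45–03:00, 03:30–05:15, 06:15–07:00.
Mina → UTC: 05:45–06:00, 08:00–08:45, 09:00–09:45, 10:15–11:00.
Alice ∩ Hassan: 09:15–11:45.
Alice ∩ Hassan ∩ Ulrich: (none).
Alice ∩ Hassan ∩ Ulrich ∩ Callum: (none).
Alice ∩ Hassan ∩ Ulrich ∩ Callum ∩ Mina: (none).
No common window.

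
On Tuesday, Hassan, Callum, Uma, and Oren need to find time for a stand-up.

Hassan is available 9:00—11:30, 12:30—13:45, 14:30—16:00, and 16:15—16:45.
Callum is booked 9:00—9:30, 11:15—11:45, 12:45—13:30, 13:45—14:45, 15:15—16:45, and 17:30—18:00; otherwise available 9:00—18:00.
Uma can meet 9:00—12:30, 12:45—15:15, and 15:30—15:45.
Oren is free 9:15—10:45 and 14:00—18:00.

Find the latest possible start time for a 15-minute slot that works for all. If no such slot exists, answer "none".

15:00

Callum free within 09:00–18:00: 09:30–11:15, 11:45–12:45, 13:30–13:45, 14:45–15:15, 16:45–17:30.
Hassan ∩ Callum: 09:30–11:15, 12:30–12:45, 13:30–13:45, 14:45–15:15.
Hassan ∩ Callum ∩ Uma: 09:30–11:15, 13:30–13:45, 14:45–15:15.
Hassan ∩ Callum ∩ Uma ∩ Oren: 09:30–10:45, 14:45–15:15.
Windows ≥ 15 min: 09:30–10:45, 14:45–15:15.
Latest start in the last window 14:45–15:15 is 15:15 − 15 min = 15:00.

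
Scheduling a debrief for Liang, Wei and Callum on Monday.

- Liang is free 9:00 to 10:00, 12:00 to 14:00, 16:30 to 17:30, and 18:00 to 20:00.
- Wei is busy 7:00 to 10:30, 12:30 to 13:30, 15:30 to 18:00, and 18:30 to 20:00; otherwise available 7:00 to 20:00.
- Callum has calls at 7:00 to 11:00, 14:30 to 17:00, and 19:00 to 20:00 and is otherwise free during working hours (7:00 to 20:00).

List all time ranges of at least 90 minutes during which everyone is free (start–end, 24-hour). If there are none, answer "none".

none

Wei free within 07:00–20:00: 10:30–12:30, 13:30–15:30, 18:00–18:30.
Callum free within 07:00–20:00: 11:00–14:30, 17:00–19:00.
Liang ∩ Wei: 12:00–12:30, 13:30–14:00, 18:00–18:30.
Liang ∩ Wei ∩ Callum: 12:00–12:30, 13:30–14:00, 18:00–18:30.
Windows ≥ 90 min: (none).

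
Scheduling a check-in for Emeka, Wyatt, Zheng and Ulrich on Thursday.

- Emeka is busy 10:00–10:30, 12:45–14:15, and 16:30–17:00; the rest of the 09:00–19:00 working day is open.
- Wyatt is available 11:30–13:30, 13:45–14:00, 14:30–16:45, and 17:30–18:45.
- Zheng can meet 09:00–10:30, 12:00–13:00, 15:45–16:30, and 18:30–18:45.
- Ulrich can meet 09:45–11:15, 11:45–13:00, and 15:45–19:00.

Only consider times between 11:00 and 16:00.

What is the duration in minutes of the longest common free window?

Emeka free within 09:00–19:00: 09:00–10:00, 10:30–12:45, 14:15–16:30, 17:00–19:00.
Emeka ∩ Wyatt: 11:30–12:45, 14:30–16:30, 17:30–18:45.
Emeka ∩ Wyatt ∩ Zheng: 12:00–12:45, 15:45–16:30, 18:30–18:45.
Emeka ∩ Wyatt ∩ Zheng ∩ Ulrich: 12:00–12:45, 15:45–16:30, 18:30–18:45.
Restricted to 11:00–16:00: 12:00–12:45, 15:45–16:00.
Common window lengths: 45, 15 min; longest is 45.

45 minutes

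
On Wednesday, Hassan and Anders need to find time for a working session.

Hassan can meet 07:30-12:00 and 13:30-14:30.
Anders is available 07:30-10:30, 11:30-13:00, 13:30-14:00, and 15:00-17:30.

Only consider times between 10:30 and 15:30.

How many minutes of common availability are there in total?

Hassan ∩ Anders: 07:30–10:30, 11:30–12:00, 13:30–14:00.
Restricted to 10:30–15:30: 11:30–12:00, 13:30–14:00.
Total common minutes: 30 + 30 = 60.

60 minutes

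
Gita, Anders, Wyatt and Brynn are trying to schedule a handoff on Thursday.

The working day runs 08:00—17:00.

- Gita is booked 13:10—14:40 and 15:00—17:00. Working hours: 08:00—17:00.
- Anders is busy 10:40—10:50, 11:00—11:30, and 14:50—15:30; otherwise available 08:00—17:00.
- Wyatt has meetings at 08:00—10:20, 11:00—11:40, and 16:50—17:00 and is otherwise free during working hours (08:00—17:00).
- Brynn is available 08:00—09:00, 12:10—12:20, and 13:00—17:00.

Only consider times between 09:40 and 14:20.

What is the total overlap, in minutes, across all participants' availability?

Gita free within 08:00–17:00: 08:00–13:10, 14:40–15:00.
Anders free within 08:00–17:00: 08:00–10:40, 10:50–11:00, 11:30–14:50, 15:30–17:00.
Wyatt free within 08:00–17:00: 10:20–11:00, 11:40–16:50.
Gita ∩ Anders: 08:00–10:40, 10:50–11:00, 11:30–13:10, 14:40–14:50.
Gita ∩ Anders ∩ Wyatt: 10:20–10:40, 10:50–11:00, 11:40–13:10, 14:40–14:50.
Gita ∩ Anders ∩ Wyatt ∩ Brynn: 12:10–12:20, 13:00–13:10, 14:40–14:50.
Restricted to 09:40–14:20: 12:10–12:20, 13:00–13:10.
Total common minutes: 10 + 10 = 20.

20 minutes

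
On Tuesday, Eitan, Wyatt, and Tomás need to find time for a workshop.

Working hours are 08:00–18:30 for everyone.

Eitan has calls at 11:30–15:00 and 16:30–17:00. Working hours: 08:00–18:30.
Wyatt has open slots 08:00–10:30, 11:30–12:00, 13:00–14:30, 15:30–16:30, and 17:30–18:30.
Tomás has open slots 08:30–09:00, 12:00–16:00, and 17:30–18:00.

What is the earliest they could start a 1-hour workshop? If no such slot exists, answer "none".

Eitan free within 08:00–18:30: 08:00–11:30, 15:00–16:30, 17:00–18:30.
Eitan ∩ Wyatt: 08:00–10:30, 15:30–16:30, 17:30–18:30.
Eitan ∩ Wyatt ∩ Tomás: 08:30–09:00, 15:30–16:00, 17:30–18:00.
Windows ≥ 60 min: (none).

none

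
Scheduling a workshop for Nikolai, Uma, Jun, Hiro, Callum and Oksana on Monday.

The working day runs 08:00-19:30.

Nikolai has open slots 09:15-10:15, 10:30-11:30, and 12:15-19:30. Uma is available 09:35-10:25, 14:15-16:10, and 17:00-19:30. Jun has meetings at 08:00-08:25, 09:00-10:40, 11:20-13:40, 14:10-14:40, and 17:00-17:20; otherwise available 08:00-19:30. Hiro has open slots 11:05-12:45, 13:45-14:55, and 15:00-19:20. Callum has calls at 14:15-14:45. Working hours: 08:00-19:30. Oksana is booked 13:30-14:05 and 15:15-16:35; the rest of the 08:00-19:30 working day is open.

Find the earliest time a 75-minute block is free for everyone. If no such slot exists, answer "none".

Jun free within 08:00–19:30: 08:25–09:00, 10:40–11:20, 13:40–14:10, 14:40–17:00, 17:20–19:30.
Callum free within 08:00–19:30: 08:00–14:15, 14:45–19:30.
Oksana free within 08:00–19:30: 08:00–13:30, 14:05–15:15, 16:35–19:30.
Nikolai ∩ Uma: 09:35–10:15, 14:15–16:10, 17:00–19:30.
Nikolai ∩ Uma ∩ Jun: 14:40–16:10, 17:20–19:30.
Nikolai ∩ Uma ∩ Jun ∩ Hiro: 14:40–14:55, 15:00–16:10, 17:20–19:20.
Nikolai ∩ Uma ∩ Jun ∩ Hiro ∩ Callum: 14:45–14:55, 15:00–16:10, 17:20–19:20.
Nikolai ∩ Uma ∩ Jun ∩ Hiro ∩ Callum ∩ Oksana: 14:45–14:55, 15:00–15:15, 17:20–19:20.
Windows ≥ 75 min: 17:20–19:20.
Earliest such window starts at 17:20.

17:20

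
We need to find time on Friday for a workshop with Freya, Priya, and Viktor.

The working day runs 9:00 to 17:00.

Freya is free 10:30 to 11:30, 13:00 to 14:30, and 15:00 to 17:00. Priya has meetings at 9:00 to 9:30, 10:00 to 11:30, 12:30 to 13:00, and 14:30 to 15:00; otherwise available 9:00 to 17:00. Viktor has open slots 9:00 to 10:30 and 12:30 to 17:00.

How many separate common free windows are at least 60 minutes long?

2

Priya free within 09:00–17:00: 09:30–10:00, 11:30–12:30, 13:00–14:30, 15:00–17:00.
Freya ∩ Priya: 13:00–14:30, 15:00–17:00.
Freya ∩ Priya ∩ Viktor: 13:00–14:30, 15:00–17:00.
Windows ≥ 60 min: 13:00–14:30, 15:00–17:00.
That's 2 windows.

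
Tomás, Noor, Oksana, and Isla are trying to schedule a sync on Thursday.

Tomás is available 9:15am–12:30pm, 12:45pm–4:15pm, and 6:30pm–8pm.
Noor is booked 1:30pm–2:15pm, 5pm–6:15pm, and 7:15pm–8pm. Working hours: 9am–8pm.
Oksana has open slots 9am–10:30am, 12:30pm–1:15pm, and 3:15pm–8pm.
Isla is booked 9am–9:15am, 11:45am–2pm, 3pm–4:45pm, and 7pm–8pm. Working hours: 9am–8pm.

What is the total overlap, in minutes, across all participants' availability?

Noor free within 09:00–20:00: 09:00–13:30, 14:15–17:00, 18:15–19:15.
Isla free within 09:00–20:00: 09:15–11:45, 14:00–15:00, 16:45–19:00.
Tomás ∩ Noor: 09:15–12:30, 12:45–13:30, 14:15–16:15, 18:30–19:15.
Tomás ∩ Noor ∩ Oksana: 09:15–10:30, 12:45–13:15, 15:15–16:15, 18:30–19:15.
Tomás ∩ Noor ∩ Oksana ∩ Isla: 09:15–10:30, 18:30–19:00.
Total common minutes: 75 + 30 = 105.

105 minutes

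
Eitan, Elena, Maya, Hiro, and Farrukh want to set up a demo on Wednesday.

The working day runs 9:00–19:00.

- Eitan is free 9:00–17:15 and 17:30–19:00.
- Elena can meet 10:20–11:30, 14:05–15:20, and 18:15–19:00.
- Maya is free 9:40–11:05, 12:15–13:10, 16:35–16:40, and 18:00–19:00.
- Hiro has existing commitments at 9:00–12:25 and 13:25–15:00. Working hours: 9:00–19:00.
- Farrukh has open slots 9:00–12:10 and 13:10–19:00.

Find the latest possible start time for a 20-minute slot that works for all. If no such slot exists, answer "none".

18:40

Hiro free within 09:00–19:00: 12:25–13:25, 15:00–19:00.
Eitan ∩ Elena: 10:20–11:30, 14:05–15:20, 18:15–19:00.
Eitan ∩ Elena ∩ Maya: 10:20–11:05, 18:15–19:00.
Eitan ∩ Elena ∩ Maya ∩ Hiro: 18:15–19:00.
Eitan ∩ Elena ∩ Maya ∩ Hiro ∩ Farrukh: 18:15–19:00.
Windows ≥ 20 min: 18:15–19:00.
Latest start in the last window 18:15–19:00 is 19:00 − 20 min = 18:40.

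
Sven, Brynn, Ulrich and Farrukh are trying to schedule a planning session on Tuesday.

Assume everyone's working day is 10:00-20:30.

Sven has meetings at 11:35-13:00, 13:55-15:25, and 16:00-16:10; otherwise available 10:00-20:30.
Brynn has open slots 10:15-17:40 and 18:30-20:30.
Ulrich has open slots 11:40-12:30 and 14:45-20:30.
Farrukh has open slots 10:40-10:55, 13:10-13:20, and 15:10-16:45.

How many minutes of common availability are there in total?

70 minutes

Sven free within 10:00–20:30: 10:00–11:35, 13:00–13:55, 15:25–16:00, 16:10–20:30.
Sven ∩ Brynn: 10:15–11:35, 13:00–13:55, 15:25–16:00, 16:10–17:40, 18:30–20:30.
Sven ∩ Brynn ∩ Ulrich: 15:25–16:00, 16:10–17:40, 18:30–20:30.
Sven ∩ Brynn ∩ Ulrich ∩ Farrukh: 15:25–16:00, 16:10–16:45.
Total common minutes: 35 + 35 = 70.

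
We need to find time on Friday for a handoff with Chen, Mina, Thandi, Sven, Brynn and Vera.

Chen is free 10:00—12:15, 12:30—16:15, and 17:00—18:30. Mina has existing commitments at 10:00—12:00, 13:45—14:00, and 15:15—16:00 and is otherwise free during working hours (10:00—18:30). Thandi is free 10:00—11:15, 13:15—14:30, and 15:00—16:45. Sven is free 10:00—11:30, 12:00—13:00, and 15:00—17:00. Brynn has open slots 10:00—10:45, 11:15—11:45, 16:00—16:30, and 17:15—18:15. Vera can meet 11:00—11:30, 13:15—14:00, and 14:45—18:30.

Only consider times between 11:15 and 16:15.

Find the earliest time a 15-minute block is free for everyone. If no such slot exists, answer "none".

Mina free within 10:00–18:30: 12:00–13:45, 14:00–15:15, 16:00–18:30.
Chen ∩ Mina: 12:00–12:15, 12:30–13:45, 14:00–15:15, 16:00–16:15, 17:00–18:30.
Chen ∩ Mina ∩ Thandi: 13:15–13:45, 14:00–14:30, 15:00–15:15, 16:00–16:15.
Chen ∩ Mina ∩ Thandi ∩ Sven: 15:00–15:15, 16:00–16:15.
Chen ∩ Mina ∩ Thandi ∩ Sven ∩ Brynn: 16:00–16:15.
Chen ∩ Mina ∩ Thandi ∩ Sven ∩ Brynn ∩ Vera: 16:00–16:15.
Restricted to 11:15–16:15: 16:00–16:15.
Windows ≥ 15 min: 16:00–16:15.
Earliest such window starts at 16:00.

16:00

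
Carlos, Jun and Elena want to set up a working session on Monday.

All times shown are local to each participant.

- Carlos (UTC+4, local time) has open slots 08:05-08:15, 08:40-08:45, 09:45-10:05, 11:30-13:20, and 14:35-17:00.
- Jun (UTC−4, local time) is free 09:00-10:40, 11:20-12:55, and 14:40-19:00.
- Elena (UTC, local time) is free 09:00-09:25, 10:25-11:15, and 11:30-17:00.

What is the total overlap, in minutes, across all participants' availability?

0 minutes

Carlos → UTC: 04:05–04:15, 04:40–04:45, 05:45–06:05, 07:30–09:20, 10:35–13:00.
Jun → UTC: 13:00–14:40, 15:20–16:55, 18:40–23:00.
Elena → UTC: 09:00–09:25, 10:25–11:15, 11:30–17:00.
Carlos ∩ Jun: (none).
Carlos ∩ Jun ∩ Elena: (none).
Total common minutes: 0.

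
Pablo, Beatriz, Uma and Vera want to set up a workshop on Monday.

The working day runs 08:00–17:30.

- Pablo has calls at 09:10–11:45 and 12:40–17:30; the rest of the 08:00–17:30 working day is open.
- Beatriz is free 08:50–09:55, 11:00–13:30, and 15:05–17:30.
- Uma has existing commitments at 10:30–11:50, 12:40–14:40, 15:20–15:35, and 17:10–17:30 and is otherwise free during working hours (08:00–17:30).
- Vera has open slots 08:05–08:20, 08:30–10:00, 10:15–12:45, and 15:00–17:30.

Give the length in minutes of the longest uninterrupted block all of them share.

Pablo free within 08:00–17:30: 08:00–09:10, 11:45–12:40.
Uma free within 08:00–17:30: 08:00–10:30, 11:50–12:40, 14:40–15:20, 15:35–17:10.
Pablo ∩ Beatriz: 08:50–09:10, 11:45–12:40.
Pablo ∩ Beatriz ∩ Uma: 08:50–09:10, 11:50–12:40.
Pablo ∩ Beatriz ∩ Uma ∩ Vera: 08:50–09:10, 11:50–12:40.
Common window lengths: 20, 50 min; longest is 50.

50 minutes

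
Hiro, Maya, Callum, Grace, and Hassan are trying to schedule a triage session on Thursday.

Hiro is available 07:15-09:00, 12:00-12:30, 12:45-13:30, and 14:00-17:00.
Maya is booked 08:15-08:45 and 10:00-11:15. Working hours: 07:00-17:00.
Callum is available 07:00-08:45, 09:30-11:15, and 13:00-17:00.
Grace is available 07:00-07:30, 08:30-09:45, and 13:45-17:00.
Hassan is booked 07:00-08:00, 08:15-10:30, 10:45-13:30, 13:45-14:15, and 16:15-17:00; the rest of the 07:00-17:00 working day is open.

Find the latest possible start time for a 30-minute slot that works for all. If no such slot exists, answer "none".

Maya free within 07:00–17:00: 07:00–08:15, 08:45–10:00, 11:15–17:00.
Hassan free within 07:00–17:00: 08:00–08:15, 10:30–10:45, 13:30–13:45, 14:15–16:15.
Hiro ∩ Maya: 07:15–08:15, 08:45–09:00, 12:00–12:30, 12:45–13:30, 14:00–17:00.
Hiro ∩ Maya ∩ Callum: 07:15–08:15, 13:00–13:30, 14:00–17:00.
Hiro ∩ Maya ∩ Callum ∩ Grace: 07:15–07:30, 14:00–17:00.
Hiro ∩ Maya ∩ Callum ∩ Grace ∩ Hassan: 14:15–16:15.
Windows ≥ 30 min: 14:15–16:15.
Latest start in the last window 14:15–16:15 is 16:15 − 30 min = 15:45.

15:45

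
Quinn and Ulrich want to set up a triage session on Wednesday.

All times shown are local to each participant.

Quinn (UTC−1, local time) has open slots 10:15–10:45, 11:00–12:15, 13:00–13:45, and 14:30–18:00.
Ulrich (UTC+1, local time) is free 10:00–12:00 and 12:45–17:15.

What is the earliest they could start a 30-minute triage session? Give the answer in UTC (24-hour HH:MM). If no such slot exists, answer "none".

Quinn → UTC: 11:15–11:45, 12:00–13:15, 14:00–14:45, 15:30–19:00.
Ulrich → UTC: 09:00–11:00, 11:45–16:15.
Quinn ∩ Ulrich: 12:00–13:15, 14:00–14:45, 15:30–16:15.
Windows ≥ 30 min: 12:00–13:15, 14:00–14:45, 15:30–16:15.
Earliest such window starts at 12:00.

12:00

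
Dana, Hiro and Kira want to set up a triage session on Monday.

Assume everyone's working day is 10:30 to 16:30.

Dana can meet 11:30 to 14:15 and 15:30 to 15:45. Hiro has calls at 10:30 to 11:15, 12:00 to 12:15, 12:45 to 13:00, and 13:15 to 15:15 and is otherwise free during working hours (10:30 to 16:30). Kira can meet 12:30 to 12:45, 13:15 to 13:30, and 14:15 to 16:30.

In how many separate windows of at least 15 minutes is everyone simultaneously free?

Hiro free within 10:30–16:30: 11:15–12:00, 12:15–12:45, 13:00–13:15, 15:15–16:30.
Dana ∩ Hiro: 11:30–12:00, 12:15–12:45, 13:00–13:15, 15:30–15:45.
Dana ∩ Hiro ∩ Kira: 12:30–12:45, 15:30–15:45.
Windows ≥ 15 min: 12:30–12:45, 15:30–15:45.
That's 2 windows.

2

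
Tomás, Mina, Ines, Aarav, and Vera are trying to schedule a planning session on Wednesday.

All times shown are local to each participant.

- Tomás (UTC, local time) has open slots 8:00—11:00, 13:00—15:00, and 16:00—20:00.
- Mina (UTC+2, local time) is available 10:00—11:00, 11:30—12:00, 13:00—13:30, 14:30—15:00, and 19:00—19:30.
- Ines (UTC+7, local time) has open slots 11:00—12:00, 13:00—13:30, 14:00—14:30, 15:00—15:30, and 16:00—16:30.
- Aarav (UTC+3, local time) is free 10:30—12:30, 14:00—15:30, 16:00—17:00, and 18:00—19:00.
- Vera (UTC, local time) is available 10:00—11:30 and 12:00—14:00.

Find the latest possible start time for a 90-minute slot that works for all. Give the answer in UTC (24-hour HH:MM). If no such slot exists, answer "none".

none

Tomás → UTC: 08:00–11:00, 13:00–15:00, 16:00–20:00.
Mina → UTC: 08:00–09:00, 09:30–10:00, 11:00–11:30, 12:30–13:00, 17:00–17:30.
Ines → UTC: 04:00–05:00, 06:00–06:30, 07:00–07:30, 08:00–08:30, 09:00–09:30.
Aarav → UTC: 07:30–09:30, 11:00–12:30, 13:00–14:00, 15:00–16:00.
Vera → UTC: 10:00–11:30, 12:00–14:00.
Tomás ∩ Mina: 08:00–09:00, 09:30–10:00, 17:00–17:30.
Tomás ∩ Mina ∩ Ines: 08:00–08:30.
Tomás ∩ Mina ∩ Ines ∩ Aarav: 08:00–08:30.
Tomás ∩ Mina ∩ Ines ∩ Aarav ∩ Vera: (none).
Windows ≥ 90 min: (none).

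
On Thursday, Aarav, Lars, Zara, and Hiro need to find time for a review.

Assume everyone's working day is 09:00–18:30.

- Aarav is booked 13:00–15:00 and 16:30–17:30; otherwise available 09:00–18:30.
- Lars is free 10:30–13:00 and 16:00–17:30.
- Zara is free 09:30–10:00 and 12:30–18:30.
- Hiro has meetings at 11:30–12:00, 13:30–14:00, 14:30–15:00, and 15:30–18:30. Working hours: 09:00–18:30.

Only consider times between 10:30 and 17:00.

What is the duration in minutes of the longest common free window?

30 minutes

Aarav free within 09:00–18:30: 09:00–13:00, 15:00–16:30, 17:30–18:30.
Hiro free within 09:00–18:30: 09:00–11:30, 12:00–13:30, 14:00–14:30, 15:00–15:30.
Aarav ∩ Lars: 10:30–13:00, 16:00–16:30.
Aarav ∩ Lars ∩ Zara: 12:30–13:00, 16:00–16:30.
Aarav ∩ Lars ∩ Zara ∩ Hiro: 12:30–13:00.
Restricted to 10:30–17:00: 12:30–13:00.
Single common window of 30 minutes.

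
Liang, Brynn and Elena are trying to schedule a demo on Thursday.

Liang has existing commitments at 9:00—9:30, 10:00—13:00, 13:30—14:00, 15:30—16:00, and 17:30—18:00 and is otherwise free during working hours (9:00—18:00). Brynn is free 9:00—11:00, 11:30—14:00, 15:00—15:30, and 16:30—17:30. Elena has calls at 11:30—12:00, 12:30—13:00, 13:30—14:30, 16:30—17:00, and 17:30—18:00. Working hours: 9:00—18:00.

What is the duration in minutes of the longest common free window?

30 minutes

Liang free within 09:00–18:00: 09:30–10:00, 13:00–13:30, 14:00–15:30, 16:00–17:30.
Elena free within 09:00–18:00: 09:00–11:30, 12:00–12:30, 13:00–13:30, 14:30–16:30, 17:00–17:30.
Liang ∩ Brynn: 09:30–10:00, 13:00–13:30, 15:00–15:30, 16:30–17:30.
Liang ∩ Brynn ∩ Elena: 09:30–10:00, 13:00–13:30, 15:00–15:30, 17:00–17:30.
Common window lengths: 30, 30, 30, 30 min; longest is 30.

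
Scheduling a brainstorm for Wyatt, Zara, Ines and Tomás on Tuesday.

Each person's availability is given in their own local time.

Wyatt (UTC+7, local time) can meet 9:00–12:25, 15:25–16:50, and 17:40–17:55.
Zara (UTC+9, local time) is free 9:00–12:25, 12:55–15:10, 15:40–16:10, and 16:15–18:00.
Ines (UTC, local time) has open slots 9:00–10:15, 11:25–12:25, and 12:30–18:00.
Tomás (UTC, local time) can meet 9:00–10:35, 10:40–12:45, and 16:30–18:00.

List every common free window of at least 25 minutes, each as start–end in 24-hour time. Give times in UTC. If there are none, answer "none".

none

Wyatt → UTC: 02:00–05:25, 08:25–09:50, 10:40–10:55.
Zara → UTC: 00:00–03:25, 03:55–06:10, 06:40–07:10, 07:15–09:00.
Ines → UTC: 09:00–10:15, 11:25–12:25, 12:30–18:00.
Tomás → UTC: 09:00–10:35, 10:40–12:45, 16:30–18:00.
Wyatt ∩ Zara: 02:00–03:25, 03:55–05:25, 08:25–09:00.
Wyatt ∩ Zara ∩ Ines: (none).
Wyatt ∩ Zara ∩ Ines ∩ Tomás: (none).
Windows ≥ 25 min: (none).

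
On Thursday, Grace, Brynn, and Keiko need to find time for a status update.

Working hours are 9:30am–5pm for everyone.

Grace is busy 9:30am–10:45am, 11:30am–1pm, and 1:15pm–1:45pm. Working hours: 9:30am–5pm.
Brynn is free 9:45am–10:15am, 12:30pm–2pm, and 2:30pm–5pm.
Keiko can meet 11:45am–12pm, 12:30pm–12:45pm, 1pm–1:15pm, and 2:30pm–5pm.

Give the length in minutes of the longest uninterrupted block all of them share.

Grace free within 09:30–17:00: 10:45–11:30, 13:00–13:15, 13:45–17:00.
Grace ∩ Brynn: 13:00–13:15, 13:45–14:00, 14:30–17:00.
Grace ∩ Brynn ∩ Keiko: 13:00–13:15, 14:30–17:00.
Common window lengths: 15, 150 min; longest is 150.

150 minutes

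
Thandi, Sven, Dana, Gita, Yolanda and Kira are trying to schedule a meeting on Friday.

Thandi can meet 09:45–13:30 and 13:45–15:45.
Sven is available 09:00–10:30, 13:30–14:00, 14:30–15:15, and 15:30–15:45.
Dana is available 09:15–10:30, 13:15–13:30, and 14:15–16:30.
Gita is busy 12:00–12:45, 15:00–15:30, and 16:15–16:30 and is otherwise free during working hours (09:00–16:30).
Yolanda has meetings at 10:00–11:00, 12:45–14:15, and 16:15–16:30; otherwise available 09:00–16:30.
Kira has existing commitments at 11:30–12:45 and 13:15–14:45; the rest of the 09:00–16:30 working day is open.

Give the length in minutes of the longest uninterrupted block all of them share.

15 minutes

Gita free within 09:00–16:30: 09:00–12:00, 12:45–15:00, 15:30–16:15.
Yolanda free within 09:00–16:30: 09:00–10:00, 11:00–12:45, 14:15–16:15.
Kira free within 09:00–16:30: 09:00–11:30, 12:45–13:15, 14:45–16:30.
Thandi ∩ Sven: 09:45–10:30, 13:45–14:00, 14:30–15:15, 15:30–15:45.
Thandi ∩ Sven ∩ Dana: 09:45–10:30, 14:30–15:15, 15:30–15:45.
Thandi ∩ Sven ∩ Dana ∩ Gita: 09:45–10:30, 14:30–15:00, 15:30–15:45.
Thandi ∩ Sven ∩ Dana ∩ Gita ∩ Yolanda: 09:45–10:00, 14:30–15:00, 15:30–15:45.
Thandi ∩ Sven ∩ Dana ∩ Gita ∩ Yolanda ∩ Kira: 09:45–10:00, 14:45–15:00, 15:30–15:45.
Common window lengths: 15, 15, 15 min; longest is 15.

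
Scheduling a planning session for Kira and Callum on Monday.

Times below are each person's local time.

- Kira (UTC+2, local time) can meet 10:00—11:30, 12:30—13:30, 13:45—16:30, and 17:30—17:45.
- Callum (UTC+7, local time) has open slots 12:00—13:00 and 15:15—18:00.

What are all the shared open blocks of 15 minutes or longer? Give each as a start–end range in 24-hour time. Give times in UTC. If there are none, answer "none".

Kira → UTC: 08:00–09:30, 10:30–11:30, 11:45–14:30, 15:30–15:45.
Callum → UTC: 05:00–06:00, 08:15–11:00.
Kira ∩ Callum: 08:15–09:30, 10:30–11:00.
Windows ≥ 15 min: 08:15–09:30, 10:30–11:00.

08:15–09:30, 10:30–11:00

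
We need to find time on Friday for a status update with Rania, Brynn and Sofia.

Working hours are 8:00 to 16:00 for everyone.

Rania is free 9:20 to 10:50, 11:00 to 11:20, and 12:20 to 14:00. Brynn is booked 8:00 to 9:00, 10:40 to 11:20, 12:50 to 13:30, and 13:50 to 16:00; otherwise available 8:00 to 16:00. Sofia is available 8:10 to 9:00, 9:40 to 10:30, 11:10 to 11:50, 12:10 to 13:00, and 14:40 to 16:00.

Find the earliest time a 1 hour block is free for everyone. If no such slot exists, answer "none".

Brynn free within 08:00–16:00: 09:00–10:40, 11:20–12:50, 13:30–13:50.
Rania ∩ Brynn: 09:20–10:40, 12:20–12:50, 13:30–13:50.
Rania ∩ Brynn ∩ Sofia: 09:40–10:30, 12:20–12:50.
Windows ≥ 60 min: (none).

none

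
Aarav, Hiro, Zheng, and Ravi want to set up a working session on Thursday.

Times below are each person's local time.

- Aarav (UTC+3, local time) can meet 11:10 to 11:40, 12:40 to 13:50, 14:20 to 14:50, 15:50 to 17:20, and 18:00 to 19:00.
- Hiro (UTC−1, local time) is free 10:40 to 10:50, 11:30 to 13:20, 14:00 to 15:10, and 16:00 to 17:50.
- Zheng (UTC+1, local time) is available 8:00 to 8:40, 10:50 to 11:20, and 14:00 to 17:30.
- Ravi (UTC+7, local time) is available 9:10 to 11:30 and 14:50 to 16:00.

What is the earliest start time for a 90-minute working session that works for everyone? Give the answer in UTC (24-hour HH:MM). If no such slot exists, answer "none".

none

Aarav → UTC: 08:10–08:40, 09:40–10:50, 11:20–11:50, 12:50–14:20, 15:00–16:00.
Hiro → UTC: 11:40–11:50, 12:30–14:20, 15:00–16:10, 17:00–18:50.
Zheng → UTC: 07:00–07:40, 09:50–10:20, 13:00–16:30.
Ravi → UTC: 02:10–04:30, 07:50–09:00.
Aarav ∩ Hiro: 11:40–11:50, 12:50–14:20, 15:00–16:00.
Aarav ∩ Hiro ∩ Zheng: 13:00–14:20, 15:00–16:00.
Aarav ∩ Hiro ∩ Zheng ∩ Ravi: (none).
Windows ≥ 90 min: (none).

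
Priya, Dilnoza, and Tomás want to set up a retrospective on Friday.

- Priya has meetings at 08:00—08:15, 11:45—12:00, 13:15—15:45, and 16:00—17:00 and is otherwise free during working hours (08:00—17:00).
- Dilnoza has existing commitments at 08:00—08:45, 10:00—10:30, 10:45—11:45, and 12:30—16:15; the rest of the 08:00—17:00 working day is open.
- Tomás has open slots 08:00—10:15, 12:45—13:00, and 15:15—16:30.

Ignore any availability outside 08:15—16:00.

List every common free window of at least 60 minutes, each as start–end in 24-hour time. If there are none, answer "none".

Priya free within 08:00–17:00: 08:15–11:45, 12:00–13:15, 15:45–16:00.
Dilnoza free within 08:00–17:00: 08:45–10:00, 10:30–10:45, 11:45–12:30, 16:15–17:00.
Priya ∩ Dilnoza: 08:45–10:00, 10:30–10:45, 12:00–12:30.
Priya ∩ Dilnoza ∩ Tomás: 08:45–10:00.
Restricted to 08:15–16:00: 08:45–10:00.
Windows ≥ 60 min: 08:45–10:00.

08:45–10:00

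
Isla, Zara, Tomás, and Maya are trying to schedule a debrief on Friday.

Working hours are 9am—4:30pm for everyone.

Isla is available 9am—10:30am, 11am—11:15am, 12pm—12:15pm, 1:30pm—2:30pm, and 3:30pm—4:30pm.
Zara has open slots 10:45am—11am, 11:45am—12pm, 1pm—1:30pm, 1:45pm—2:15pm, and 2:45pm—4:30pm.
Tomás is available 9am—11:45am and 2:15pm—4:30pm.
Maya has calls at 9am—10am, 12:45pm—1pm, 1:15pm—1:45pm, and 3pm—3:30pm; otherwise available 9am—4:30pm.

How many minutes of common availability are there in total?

Maya free within 09:00–16:30: 10:00–12:45, 13:00–13:15, 13:45–15:00, 15:30–16:30.
Isla ∩ Zara: 13:45–14:15, 15:30–16:30.
Isla ∩ Zara ∩ Tomás: 15:30–16:30.
Isla ∩ Zara ∩ Tomás ∩ Maya: 15:30–16:30.
Total common minutes: 60.

60 minutes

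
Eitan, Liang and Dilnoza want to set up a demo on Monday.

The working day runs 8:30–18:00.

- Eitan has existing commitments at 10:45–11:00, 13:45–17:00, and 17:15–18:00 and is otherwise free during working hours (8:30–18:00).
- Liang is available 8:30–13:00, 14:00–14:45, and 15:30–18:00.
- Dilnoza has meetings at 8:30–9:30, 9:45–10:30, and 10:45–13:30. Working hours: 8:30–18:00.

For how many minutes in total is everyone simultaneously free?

Eitan free within 08:30–18:00: 08:30–10:45, 11:00–13:45, 17:00–17:15.
Dilnoza free within 08:30–18:00: 09:30–09:45, 10:30–10:45, 13:30–18:00.
Eitan ∩ Liang: 08:30–10:45, 11:00–13:00, 17:00–17:15.
Eitan ∩ Liang ∩ Dilnoza: 09:30–09:45, 10:30–10:45, 17:00–17:15.
Total common minutes: 15 + 15 + 15 = 45.

45 minutes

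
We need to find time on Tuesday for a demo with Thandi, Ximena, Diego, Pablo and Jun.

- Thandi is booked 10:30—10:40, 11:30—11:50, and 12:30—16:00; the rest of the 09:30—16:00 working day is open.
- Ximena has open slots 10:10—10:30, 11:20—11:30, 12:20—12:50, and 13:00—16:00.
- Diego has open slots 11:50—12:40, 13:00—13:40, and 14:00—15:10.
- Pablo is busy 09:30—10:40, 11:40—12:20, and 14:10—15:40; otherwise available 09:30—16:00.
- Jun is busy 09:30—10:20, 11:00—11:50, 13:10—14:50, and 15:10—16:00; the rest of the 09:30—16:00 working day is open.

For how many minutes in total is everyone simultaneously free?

10 minutes

Thandi free within 09:30–16:00: 09:30–10:30, 10:40–11:30, 11:50–12:30.
Pablo free within 09:30–16:00: 10:40–11:40, 12:20–14:10, 15:40–16:00.
Jun free within 09:30–16:00: 10:20–11:00, 11:50–13:10, 14:50–15:10.
Thandi ∩ Ximena: 10:10–10:30, 11:20–11:30, 12:20–12:30.
Thandi ∩ Ximena ∩ Diego: 12:20–12:30.
Thandi ∩ Ximena ∩ Diego ∩ Pablo: 12:20–12:30.
Thandi ∩ Ximena ∩ Diego ∩ Pablo ∩ Jun: 12:20–12:30.
Total common minutes: 10.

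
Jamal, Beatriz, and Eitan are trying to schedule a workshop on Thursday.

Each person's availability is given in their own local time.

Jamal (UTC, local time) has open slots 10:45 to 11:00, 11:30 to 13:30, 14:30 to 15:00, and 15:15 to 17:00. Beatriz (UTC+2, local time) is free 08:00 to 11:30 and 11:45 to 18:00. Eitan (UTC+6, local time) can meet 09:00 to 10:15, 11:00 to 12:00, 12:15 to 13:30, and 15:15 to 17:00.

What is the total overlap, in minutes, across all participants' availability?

15 minutes

Jamal → UTC: 10:45–11:00, 11:30–13:30, 14:30–15:00, 15:15–17:00.
Beatriz → UTC: 06:00–09:30, 09:45–16:00.
Eitan → UTC: 03:00–04:15, 05:00–06:00, 06:15–07:30, 09:15–11:00.
Jamal ∩ Beatriz: 10:45–11:00, 11:30–13:30, 14:30–15:00, 15:15–16:00.
Jamal ∩ Beatriz ∩ Eitan: 10:45–11:00.
Total common minutes: 15.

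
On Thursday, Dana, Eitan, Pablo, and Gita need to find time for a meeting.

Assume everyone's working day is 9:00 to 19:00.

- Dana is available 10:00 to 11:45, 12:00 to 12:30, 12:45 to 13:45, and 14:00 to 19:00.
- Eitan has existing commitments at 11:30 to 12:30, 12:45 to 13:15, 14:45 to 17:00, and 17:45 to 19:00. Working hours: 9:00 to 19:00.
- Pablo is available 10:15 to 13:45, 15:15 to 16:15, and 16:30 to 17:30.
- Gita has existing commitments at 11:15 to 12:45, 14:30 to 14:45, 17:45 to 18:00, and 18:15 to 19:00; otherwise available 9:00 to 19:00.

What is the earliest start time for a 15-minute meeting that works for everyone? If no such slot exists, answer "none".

10:15

Eitan free within 09:00–19:00: 09:00–11:30, 12:30–12:45, 13:15–14:45, 17:00–17:45.
Gita free within 09:00–19:00: 09:00–11:15, 12:45–14:30, 14:45–17:45, 18:00–18:15.
Dana ∩ Eitan: 10:00–11:30, 13:15–13:45, 14:00–14:45, 17:00–17:45.
Dana ∩ Eitan ∩ Pablo: 10:15–11:30, 13:15–13:45, 17:00–17:30.
Dana ∩ Eitan ∩ Pablo ∩ Gita: 10:15–11:15, 13:15–13:45, 17:00–17:30.
Windows ≥ 15 min: 10:15–11:15, 13:15–13:45, 17:00–17:30.
Earliest such window starts at 10:15.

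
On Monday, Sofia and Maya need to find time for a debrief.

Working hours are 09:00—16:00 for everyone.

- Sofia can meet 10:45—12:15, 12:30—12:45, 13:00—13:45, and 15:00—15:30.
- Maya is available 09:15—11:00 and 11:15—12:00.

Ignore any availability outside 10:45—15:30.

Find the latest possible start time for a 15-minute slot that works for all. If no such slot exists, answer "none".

11:45

Sofia ∩ Maya: 10:45–11:00, 11:15–12:00.
Restricted to 10:45–15:30: 10:45–11:00, 11:15–12:00.
Windows ≥ 15 min: 10:45–11:00, 11:15–12:00.
Latest start in the last window 11:15–12:00 is 12:00 − 15 min = 11:45.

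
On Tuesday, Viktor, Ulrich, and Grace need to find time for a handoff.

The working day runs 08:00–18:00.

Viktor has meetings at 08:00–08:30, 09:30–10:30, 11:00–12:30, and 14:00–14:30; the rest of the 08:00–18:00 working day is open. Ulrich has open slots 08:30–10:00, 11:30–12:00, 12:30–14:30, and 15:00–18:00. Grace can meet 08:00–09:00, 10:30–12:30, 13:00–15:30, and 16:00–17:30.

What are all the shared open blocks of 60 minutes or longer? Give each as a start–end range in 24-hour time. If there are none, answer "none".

Viktor free within 08:00–18:00: 08:30–09:30, 10:30–11:00, 12:30–14:00, 14:30–18:00.
Viktor ∩ Ulrich: 08:30–09:30, 12:30–14:00, 15:00–18:00.
Viktor ∩ Ulrich ∩ Grace: 08:30–09:00, 13:00–14:00, 15:00–15:30, 16:00–17:30.
Windows ≥ 60 min: 13:00–14:00, 16:00–17:30.

13:00–14:00, 16:00–17:30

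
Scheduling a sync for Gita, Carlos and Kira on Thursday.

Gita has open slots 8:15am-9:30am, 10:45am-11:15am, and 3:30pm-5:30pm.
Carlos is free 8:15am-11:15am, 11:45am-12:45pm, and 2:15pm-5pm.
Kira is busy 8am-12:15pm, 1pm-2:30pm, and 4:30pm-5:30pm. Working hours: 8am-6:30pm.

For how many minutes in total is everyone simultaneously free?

Kira free within 08:00–18:30: 12:15–13:00, 14:30–16:30, 17:30–18:30.
Gita ∩ Carlos: 08:15–09:30, 10:45–11:15, 15:30–17:00.
Gita ∩ Carlos ∩ Kira: 15:30–16:30.
Total common minutes: 60.

60 minutes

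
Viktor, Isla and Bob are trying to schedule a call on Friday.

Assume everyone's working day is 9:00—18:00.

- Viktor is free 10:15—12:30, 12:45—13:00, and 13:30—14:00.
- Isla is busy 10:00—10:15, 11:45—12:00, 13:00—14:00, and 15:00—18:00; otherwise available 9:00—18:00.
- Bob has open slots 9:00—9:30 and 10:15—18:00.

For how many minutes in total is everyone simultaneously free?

135 minutes

Isla free within 09:00–18:00: 09:00–10:00, 10:15–11:45, 12:00–13:00, 14:00–15:00.
Viktor ∩ Isla: 10:15–11:45, 12:00–12:30, 12:45–13:00.
Viktor ∩ Isla ∩ Bob: 10:15–11:45, 12:00–12:30, 12:45–13:00.
Total common minutes: 90 + 30 + 15 = 135.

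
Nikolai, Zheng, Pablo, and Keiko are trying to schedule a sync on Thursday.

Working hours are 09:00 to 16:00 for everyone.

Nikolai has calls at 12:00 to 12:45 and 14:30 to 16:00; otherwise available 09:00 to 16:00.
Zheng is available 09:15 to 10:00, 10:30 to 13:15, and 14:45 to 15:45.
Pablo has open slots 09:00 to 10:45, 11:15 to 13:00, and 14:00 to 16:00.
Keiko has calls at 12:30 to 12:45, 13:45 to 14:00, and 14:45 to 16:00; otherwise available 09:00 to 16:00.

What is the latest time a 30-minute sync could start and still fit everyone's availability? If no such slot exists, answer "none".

11:30

Nikolai free within 09:00–16:00: 09:00–12:00, 12:45–14:30.
Keiko free within 09:00–16:00: 09:00–12:30, 12:45–13:45, 14:00–14:45.
Nikolai ∩ Zheng: 09:15–10:00, 10:30–12:00, 12:45–13:15.
Nikolai ∩ Zheng ∩ Pablo: 09:15–10:00, 10:30–10:45, 11:15–12:00, 12:45–13:00.
Nikolai ∩ Zheng ∩ Pablo ∩ Keiko: 09:15–10:00, 10:30–10:45, 11:15–12:00, 12:45–13:00.
Windows ≥ 30 min: 09:15–10:00, 11:15–12:00.
Latest start in the last window 11:15–12:00 is 12:00 − 30 min = 11:30.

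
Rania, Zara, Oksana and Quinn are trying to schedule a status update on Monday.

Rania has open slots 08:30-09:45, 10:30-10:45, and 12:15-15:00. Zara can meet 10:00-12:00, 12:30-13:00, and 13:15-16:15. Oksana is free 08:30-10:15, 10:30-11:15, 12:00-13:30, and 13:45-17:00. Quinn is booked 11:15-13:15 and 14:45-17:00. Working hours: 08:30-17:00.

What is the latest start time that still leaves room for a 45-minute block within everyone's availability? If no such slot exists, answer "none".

14:00

Quinn free within 08:30–17:00: 08:30–11:15, 13:15–14:45.
Rania ∩ Zara: 10:30–10:45, 12:30–13:00, 13:15–15:00.
Rania ∩ Zara ∩ Oksana: 10:30–10:45, 12:30–13:00, 13:15–13:30, 13:45–15:00.
Rania ∩ Zara ∩ Oksana ∩ Quinn: 10:30–10:45, 13:15–13:30, 13:45–14:45.
Windows ≥ 45 min: 13:45–14:45.
Latest start in the last window 13:45–14:45 is 14:45 − 45 min = 14:00.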